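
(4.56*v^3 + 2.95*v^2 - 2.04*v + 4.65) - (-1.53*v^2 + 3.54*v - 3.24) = 4.56*v^3 + 4.48*v^2 - 5.58*v + 7.89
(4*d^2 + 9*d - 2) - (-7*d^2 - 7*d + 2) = 11*d^2 + 16*d - 4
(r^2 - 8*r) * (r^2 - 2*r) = r^4 - 10*r^3 + 16*r^2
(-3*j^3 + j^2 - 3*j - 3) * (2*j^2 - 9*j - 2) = -6*j^5 + 29*j^4 - 9*j^3 + 19*j^2 + 33*j + 6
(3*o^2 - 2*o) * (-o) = -3*o^3 + 2*o^2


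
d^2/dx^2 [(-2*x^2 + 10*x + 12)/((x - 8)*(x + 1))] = -8/(x^3 - 24*x^2 + 192*x - 512)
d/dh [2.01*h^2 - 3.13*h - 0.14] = 4.02*h - 3.13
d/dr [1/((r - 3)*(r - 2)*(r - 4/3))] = 3*(-9*r^2 + 38*r - 38)/(9*r^6 - 114*r^5 + 589*r^4 - 1588*r^3 + 2356*r^2 - 1824*r + 576)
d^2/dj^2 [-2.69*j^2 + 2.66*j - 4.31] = -5.38000000000000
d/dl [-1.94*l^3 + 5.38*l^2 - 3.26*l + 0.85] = -5.82*l^2 + 10.76*l - 3.26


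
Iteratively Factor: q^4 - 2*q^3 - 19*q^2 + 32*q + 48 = (q + 4)*(q^3 - 6*q^2 + 5*q + 12) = (q - 4)*(q + 4)*(q^2 - 2*q - 3) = (q - 4)*(q + 1)*(q + 4)*(q - 3)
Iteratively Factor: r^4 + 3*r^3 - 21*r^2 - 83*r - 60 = (r + 3)*(r^3 - 21*r - 20) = (r + 1)*(r + 3)*(r^2 - r - 20) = (r - 5)*(r + 1)*(r + 3)*(r + 4)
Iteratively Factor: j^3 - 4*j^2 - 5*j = (j)*(j^2 - 4*j - 5) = j*(j + 1)*(j - 5)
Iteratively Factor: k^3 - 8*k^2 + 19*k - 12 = (k - 1)*(k^2 - 7*k + 12) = (k - 4)*(k - 1)*(k - 3)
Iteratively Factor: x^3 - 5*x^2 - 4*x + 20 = (x - 2)*(x^2 - 3*x - 10) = (x - 5)*(x - 2)*(x + 2)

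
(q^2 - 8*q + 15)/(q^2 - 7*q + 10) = (q - 3)/(q - 2)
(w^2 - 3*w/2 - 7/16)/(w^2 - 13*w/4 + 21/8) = (4*w + 1)/(2*(2*w - 3))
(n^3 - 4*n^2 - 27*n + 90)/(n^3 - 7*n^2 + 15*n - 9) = (n^2 - n - 30)/(n^2 - 4*n + 3)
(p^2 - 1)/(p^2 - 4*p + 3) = (p + 1)/(p - 3)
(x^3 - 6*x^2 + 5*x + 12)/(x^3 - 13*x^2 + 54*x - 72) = (x + 1)/(x - 6)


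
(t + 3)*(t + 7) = t^2 + 10*t + 21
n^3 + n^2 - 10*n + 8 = (n - 2)*(n - 1)*(n + 4)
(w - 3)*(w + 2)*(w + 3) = w^3 + 2*w^2 - 9*w - 18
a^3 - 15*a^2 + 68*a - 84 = (a - 7)*(a - 6)*(a - 2)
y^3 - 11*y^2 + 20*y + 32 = (y - 8)*(y - 4)*(y + 1)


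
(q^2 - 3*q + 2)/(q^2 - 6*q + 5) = (q - 2)/(q - 5)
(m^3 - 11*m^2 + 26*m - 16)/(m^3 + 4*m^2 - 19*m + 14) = (m - 8)/(m + 7)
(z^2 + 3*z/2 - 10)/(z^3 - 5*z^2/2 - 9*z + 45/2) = (z + 4)/(z^2 - 9)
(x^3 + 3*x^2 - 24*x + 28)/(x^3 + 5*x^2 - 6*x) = (x^3 + 3*x^2 - 24*x + 28)/(x*(x^2 + 5*x - 6))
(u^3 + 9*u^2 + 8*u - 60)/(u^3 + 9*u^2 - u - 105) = (u^2 + 4*u - 12)/(u^2 + 4*u - 21)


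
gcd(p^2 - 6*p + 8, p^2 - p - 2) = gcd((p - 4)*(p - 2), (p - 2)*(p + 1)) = p - 2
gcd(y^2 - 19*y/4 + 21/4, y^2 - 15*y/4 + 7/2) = y - 7/4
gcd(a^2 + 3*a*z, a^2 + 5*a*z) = a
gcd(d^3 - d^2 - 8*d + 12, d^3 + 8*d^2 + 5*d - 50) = d - 2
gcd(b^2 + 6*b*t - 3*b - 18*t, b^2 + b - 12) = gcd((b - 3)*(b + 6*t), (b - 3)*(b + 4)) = b - 3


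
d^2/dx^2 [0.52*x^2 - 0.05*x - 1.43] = 1.04000000000000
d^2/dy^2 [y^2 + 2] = 2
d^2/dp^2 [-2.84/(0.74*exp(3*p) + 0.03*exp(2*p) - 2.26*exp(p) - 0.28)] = (-2.84*(2.22*exp(2*p) + 0.06*exp(p) - 2.26)*(4.44*exp(2*p) + 0.12*exp(p) - 4.52)*exp(p) + (18.9144*exp(2*p) + 0.3408*exp(p) - 6.4184)*(0.74*exp(3*p) + 0.03*exp(2*p) - 2.26*exp(p) - 0.28))*exp(p)/(0.74*exp(3*p) + 0.03*exp(2*p) - 2.26*exp(p) - 0.28)^3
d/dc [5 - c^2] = -2*c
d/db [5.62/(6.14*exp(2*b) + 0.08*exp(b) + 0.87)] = (-69.0136*exp(b) - 0.4496)*exp(b)/(6.14*exp(2*b) + 0.08*exp(b) + 0.87)^2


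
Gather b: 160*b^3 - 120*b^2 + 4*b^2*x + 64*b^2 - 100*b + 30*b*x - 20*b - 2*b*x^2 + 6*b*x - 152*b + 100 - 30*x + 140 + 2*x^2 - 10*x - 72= 160*b^3 + b^2*(4*x - 56) + b*(-2*x^2 + 36*x - 272) + 2*x^2 - 40*x + 168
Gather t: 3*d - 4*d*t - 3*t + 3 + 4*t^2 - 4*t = 3*d + 4*t^2 + t*(-4*d - 7) + 3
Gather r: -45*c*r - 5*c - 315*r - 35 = -5*c + r*(-45*c - 315) - 35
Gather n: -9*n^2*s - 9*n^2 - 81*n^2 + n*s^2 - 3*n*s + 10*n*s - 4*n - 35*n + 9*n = n^2*(-9*s - 90) + n*(s^2 + 7*s - 30)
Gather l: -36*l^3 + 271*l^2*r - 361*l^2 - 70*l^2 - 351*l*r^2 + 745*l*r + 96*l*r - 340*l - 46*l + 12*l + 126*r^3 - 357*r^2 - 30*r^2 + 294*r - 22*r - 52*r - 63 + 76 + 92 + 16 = -36*l^3 + l^2*(271*r - 431) + l*(-351*r^2 + 841*r - 374) + 126*r^3 - 387*r^2 + 220*r + 121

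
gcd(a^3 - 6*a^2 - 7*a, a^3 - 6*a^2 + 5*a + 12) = a + 1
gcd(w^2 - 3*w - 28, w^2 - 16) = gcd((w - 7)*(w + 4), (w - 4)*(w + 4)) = w + 4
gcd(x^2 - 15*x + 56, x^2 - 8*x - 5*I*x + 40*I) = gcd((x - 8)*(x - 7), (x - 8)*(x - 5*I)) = x - 8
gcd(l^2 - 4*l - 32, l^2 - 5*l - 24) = l - 8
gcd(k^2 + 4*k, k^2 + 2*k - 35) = 1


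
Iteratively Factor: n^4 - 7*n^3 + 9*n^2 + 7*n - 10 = (n + 1)*(n^3 - 8*n^2 + 17*n - 10) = (n - 2)*(n + 1)*(n^2 - 6*n + 5) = (n - 2)*(n - 1)*(n + 1)*(n - 5)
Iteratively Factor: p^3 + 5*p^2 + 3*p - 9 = (p - 1)*(p^2 + 6*p + 9) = (p - 1)*(p + 3)*(p + 3)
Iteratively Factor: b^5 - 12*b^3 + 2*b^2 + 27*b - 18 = (b - 1)*(b^4 + b^3 - 11*b^2 - 9*b + 18) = (b - 3)*(b - 1)*(b^3 + 4*b^2 + b - 6) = (b - 3)*(b - 1)^2*(b^2 + 5*b + 6) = (b - 3)*(b - 1)^2*(b + 3)*(b + 2)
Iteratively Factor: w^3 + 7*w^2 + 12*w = (w + 3)*(w^2 + 4*w) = (w + 3)*(w + 4)*(w)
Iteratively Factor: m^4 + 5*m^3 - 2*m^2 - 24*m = (m - 2)*(m^3 + 7*m^2 + 12*m) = (m - 2)*(m + 4)*(m^2 + 3*m) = (m - 2)*(m + 3)*(m + 4)*(m)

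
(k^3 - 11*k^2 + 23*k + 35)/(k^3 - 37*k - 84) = (k^2 - 4*k - 5)/(k^2 + 7*k + 12)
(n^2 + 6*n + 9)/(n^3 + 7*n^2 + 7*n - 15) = (n + 3)/(n^2 + 4*n - 5)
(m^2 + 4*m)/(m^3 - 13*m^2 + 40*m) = (m + 4)/(m^2 - 13*m + 40)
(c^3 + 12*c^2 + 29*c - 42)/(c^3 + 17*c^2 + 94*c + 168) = (c - 1)/(c + 4)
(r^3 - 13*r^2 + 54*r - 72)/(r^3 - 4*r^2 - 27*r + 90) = (r - 4)/(r + 5)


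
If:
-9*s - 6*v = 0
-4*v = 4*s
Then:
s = 0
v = 0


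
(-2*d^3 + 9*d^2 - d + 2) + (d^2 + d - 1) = -2*d^3 + 10*d^2 + 1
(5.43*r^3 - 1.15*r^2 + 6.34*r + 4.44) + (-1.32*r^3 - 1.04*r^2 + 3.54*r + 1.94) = 4.11*r^3 - 2.19*r^2 + 9.88*r + 6.38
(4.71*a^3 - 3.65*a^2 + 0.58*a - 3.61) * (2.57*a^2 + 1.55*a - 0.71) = 12.1047*a^5 - 2.08*a^4 - 7.511*a^3 - 5.7872*a^2 - 6.0073*a + 2.5631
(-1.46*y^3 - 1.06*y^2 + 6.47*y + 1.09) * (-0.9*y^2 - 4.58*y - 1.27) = 1.314*y^5 + 7.6408*y^4 + 0.886*y^3 - 29.2674*y^2 - 13.2091*y - 1.3843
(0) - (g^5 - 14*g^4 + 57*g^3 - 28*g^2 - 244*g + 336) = -g^5 + 14*g^4 - 57*g^3 + 28*g^2 + 244*g - 336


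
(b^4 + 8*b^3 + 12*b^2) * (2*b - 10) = 2*b^5 + 6*b^4 - 56*b^3 - 120*b^2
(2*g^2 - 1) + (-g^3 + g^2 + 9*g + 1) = -g^3 + 3*g^2 + 9*g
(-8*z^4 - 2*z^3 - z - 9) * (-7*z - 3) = 56*z^5 + 38*z^4 + 6*z^3 + 7*z^2 + 66*z + 27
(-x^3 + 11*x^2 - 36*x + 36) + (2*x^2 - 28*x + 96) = -x^3 + 13*x^2 - 64*x + 132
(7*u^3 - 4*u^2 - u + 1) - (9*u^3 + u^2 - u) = -2*u^3 - 5*u^2 + 1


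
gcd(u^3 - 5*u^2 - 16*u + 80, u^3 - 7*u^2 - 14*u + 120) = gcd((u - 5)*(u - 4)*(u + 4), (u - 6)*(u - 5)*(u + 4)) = u^2 - u - 20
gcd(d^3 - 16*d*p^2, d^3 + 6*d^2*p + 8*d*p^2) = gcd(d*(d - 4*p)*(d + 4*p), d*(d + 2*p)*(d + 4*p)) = d^2 + 4*d*p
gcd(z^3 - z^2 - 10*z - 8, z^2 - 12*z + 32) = z - 4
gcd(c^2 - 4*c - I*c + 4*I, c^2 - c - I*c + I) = c - I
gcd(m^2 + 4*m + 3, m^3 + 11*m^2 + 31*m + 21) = m^2 + 4*m + 3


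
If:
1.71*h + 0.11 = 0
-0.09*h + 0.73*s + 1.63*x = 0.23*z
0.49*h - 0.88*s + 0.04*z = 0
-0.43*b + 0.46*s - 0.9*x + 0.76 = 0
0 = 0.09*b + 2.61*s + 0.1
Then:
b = 2.03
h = -0.06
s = -0.11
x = -0.18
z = -1.59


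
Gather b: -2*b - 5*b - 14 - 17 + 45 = 14 - 7*b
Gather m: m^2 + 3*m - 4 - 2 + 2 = m^2 + 3*m - 4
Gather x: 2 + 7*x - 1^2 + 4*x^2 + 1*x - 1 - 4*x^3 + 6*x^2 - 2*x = -4*x^3 + 10*x^2 + 6*x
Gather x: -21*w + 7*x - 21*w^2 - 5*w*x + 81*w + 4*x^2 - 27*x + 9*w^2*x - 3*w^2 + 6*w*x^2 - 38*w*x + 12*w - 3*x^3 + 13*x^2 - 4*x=-24*w^2 + 72*w - 3*x^3 + x^2*(6*w + 17) + x*(9*w^2 - 43*w - 24)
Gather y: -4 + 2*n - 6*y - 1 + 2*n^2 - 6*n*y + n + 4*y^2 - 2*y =2*n^2 + 3*n + 4*y^2 + y*(-6*n - 8) - 5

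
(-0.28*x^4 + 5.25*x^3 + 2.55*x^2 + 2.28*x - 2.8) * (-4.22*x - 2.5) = 1.1816*x^5 - 21.455*x^4 - 23.886*x^3 - 15.9966*x^2 + 6.116*x + 7.0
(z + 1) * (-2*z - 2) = -2*z^2 - 4*z - 2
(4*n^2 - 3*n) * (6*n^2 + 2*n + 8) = 24*n^4 - 10*n^3 + 26*n^2 - 24*n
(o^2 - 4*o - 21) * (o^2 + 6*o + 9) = o^4 + 2*o^3 - 36*o^2 - 162*o - 189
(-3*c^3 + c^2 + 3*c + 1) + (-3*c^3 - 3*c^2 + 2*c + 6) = -6*c^3 - 2*c^2 + 5*c + 7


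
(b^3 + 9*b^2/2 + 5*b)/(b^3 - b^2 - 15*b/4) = 2*(2*b^2 + 9*b + 10)/(4*b^2 - 4*b - 15)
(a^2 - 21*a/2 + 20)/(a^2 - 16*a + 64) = (a - 5/2)/(a - 8)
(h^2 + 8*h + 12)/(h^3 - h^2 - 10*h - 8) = (h + 6)/(h^2 - 3*h - 4)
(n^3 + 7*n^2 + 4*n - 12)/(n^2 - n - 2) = (-n^3 - 7*n^2 - 4*n + 12)/(-n^2 + n + 2)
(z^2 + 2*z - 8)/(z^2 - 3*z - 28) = (z - 2)/(z - 7)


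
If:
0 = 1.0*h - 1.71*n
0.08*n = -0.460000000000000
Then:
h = -9.83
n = -5.75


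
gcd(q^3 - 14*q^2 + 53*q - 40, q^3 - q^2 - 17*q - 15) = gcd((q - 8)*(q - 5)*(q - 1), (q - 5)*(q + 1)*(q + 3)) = q - 5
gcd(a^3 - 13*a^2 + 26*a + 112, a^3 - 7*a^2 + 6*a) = 1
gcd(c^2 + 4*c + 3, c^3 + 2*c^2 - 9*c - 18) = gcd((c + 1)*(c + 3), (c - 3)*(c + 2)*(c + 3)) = c + 3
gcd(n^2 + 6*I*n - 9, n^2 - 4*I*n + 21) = n + 3*I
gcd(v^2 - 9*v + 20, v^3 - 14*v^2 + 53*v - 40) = v - 5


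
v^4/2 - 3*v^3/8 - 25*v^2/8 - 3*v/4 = v*(v/2 + 1)*(v - 3)*(v + 1/4)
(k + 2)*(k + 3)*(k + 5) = k^3 + 10*k^2 + 31*k + 30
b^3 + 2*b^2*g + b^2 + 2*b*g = b*(b + 1)*(b + 2*g)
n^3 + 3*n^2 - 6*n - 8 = (n - 2)*(n + 1)*(n + 4)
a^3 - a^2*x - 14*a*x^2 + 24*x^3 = (a - 3*x)*(a - 2*x)*(a + 4*x)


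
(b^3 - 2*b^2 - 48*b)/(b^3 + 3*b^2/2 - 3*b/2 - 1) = 2*b*(b^2 - 2*b - 48)/(2*b^3 + 3*b^2 - 3*b - 2)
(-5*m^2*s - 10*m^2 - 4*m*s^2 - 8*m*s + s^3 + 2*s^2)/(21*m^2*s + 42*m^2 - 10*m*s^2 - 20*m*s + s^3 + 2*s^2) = (-5*m^2 - 4*m*s + s^2)/(21*m^2 - 10*m*s + s^2)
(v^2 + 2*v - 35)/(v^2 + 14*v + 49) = (v - 5)/(v + 7)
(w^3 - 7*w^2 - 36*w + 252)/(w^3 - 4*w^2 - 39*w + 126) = (w - 6)/(w - 3)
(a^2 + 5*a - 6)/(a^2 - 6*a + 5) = (a + 6)/(a - 5)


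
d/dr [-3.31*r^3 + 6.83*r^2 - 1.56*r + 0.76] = -9.93*r^2 + 13.66*r - 1.56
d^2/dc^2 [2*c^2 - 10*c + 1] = 4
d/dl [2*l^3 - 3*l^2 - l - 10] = 6*l^2 - 6*l - 1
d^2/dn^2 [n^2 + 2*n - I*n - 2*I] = 2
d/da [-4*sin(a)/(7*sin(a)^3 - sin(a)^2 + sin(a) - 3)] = 4*(14*sin(a)^3 - sin(a)^2 + 3)*cos(a)/(7*sin(a)^3 - sin(a)^2 + sin(a) - 3)^2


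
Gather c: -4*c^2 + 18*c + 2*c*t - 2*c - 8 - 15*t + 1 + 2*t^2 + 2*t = -4*c^2 + c*(2*t + 16) + 2*t^2 - 13*t - 7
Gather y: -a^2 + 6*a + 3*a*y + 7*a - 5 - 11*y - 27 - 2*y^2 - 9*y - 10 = -a^2 + 13*a - 2*y^2 + y*(3*a - 20) - 42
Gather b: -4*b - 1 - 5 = -4*b - 6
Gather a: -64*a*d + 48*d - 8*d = -64*a*d + 40*d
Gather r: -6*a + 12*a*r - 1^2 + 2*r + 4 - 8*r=-6*a + r*(12*a - 6) + 3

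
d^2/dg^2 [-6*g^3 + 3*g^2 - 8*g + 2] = 6 - 36*g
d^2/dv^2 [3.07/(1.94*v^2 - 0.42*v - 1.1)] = (23.108504*v^2 - 5.002872*v - 3.07*(3.88*v - 0.42)*(7.76*v - 0.84) - 13.10276)/(-1.94*v^2 + 0.42*v + 1.1)^3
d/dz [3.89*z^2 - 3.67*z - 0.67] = 7.78*z - 3.67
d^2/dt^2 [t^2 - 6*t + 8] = 2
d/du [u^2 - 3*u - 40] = 2*u - 3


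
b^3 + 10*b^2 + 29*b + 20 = (b + 1)*(b + 4)*(b + 5)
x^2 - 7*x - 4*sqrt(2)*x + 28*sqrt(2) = (x - 7)*(x - 4*sqrt(2))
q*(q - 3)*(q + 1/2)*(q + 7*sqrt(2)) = q^4 - 5*q^3/2 + 7*sqrt(2)*q^3 - 35*sqrt(2)*q^2/2 - 3*q^2/2 - 21*sqrt(2)*q/2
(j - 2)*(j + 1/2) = j^2 - 3*j/2 - 1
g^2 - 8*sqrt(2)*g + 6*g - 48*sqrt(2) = (g + 6)*(g - 8*sqrt(2))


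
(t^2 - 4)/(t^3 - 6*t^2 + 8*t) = (t + 2)/(t*(t - 4))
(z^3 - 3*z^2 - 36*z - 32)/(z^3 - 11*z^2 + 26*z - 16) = (z^2 + 5*z + 4)/(z^2 - 3*z + 2)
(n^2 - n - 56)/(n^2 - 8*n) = (n + 7)/n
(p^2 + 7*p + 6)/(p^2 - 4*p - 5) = (p + 6)/(p - 5)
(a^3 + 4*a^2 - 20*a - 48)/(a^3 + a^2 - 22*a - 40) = (a^2 + 2*a - 24)/(a^2 - a - 20)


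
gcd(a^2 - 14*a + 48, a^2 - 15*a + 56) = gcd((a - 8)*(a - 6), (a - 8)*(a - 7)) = a - 8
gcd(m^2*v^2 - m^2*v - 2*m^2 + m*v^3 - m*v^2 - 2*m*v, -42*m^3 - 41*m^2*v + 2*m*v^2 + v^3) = m + v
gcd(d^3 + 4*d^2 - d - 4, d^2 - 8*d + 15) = 1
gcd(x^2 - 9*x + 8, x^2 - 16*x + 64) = x - 8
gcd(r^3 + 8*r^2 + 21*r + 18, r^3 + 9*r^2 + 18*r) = r + 3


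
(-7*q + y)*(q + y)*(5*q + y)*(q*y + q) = -35*q^4*y - 35*q^4 - 37*q^3*y^2 - 37*q^3*y - q^2*y^3 - q^2*y^2 + q*y^4 + q*y^3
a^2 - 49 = (a - 7)*(a + 7)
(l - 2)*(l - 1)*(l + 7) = l^3 + 4*l^2 - 19*l + 14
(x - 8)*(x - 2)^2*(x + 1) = x^4 - 11*x^3 + 24*x^2 + 4*x - 32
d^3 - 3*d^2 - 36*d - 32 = (d - 8)*(d + 1)*(d + 4)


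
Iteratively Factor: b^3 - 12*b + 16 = (b + 4)*(b^2 - 4*b + 4) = (b - 2)*(b + 4)*(b - 2)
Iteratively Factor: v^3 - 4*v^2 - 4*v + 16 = (v - 2)*(v^2 - 2*v - 8) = (v - 2)*(v + 2)*(v - 4)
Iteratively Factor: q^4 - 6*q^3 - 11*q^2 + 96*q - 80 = (q - 1)*(q^3 - 5*q^2 - 16*q + 80) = (q - 4)*(q - 1)*(q^2 - q - 20) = (q - 5)*(q - 4)*(q - 1)*(q + 4)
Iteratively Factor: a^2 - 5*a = (a)*(a - 5)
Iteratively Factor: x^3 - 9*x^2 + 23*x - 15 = (x - 3)*(x^2 - 6*x + 5) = (x - 5)*(x - 3)*(x - 1)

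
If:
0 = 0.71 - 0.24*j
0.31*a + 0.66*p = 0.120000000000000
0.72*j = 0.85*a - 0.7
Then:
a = 3.33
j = 2.96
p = -1.38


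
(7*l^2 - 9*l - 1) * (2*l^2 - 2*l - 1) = 14*l^4 - 32*l^3 + 9*l^2 + 11*l + 1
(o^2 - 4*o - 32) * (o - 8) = o^3 - 12*o^2 + 256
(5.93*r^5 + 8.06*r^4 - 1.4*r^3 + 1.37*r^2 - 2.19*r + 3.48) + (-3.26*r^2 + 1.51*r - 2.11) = 5.93*r^5 + 8.06*r^4 - 1.4*r^3 - 1.89*r^2 - 0.68*r + 1.37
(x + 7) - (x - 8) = 15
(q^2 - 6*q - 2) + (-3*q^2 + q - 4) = -2*q^2 - 5*q - 6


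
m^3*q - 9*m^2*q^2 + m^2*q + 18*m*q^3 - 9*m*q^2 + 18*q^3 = (m - 6*q)*(m - 3*q)*(m*q + q)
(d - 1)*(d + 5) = d^2 + 4*d - 5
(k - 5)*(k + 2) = k^2 - 3*k - 10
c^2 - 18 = (c - 3*sqrt(2))*(c + 3*sqrt(2))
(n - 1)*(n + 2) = n^2 + n - 2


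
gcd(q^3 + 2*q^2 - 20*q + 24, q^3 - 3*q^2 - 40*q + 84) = q^2 + 4*q - 12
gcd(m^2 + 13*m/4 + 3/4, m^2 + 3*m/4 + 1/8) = m + 1/4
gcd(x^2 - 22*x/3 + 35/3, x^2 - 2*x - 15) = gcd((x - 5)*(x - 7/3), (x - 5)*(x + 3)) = x - 5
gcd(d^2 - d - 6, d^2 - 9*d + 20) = 1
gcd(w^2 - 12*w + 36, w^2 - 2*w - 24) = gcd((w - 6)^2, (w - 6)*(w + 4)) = w - 6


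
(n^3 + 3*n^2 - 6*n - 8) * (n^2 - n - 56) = n^5 + 2*n^4 - 65*n^3 - 170*n^2 + 344*n + 448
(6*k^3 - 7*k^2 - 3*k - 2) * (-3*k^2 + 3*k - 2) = -18*k^5 + 39*k^4 - 24*k^3 + 11*k^2 + 4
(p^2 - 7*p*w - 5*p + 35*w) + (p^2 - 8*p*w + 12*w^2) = 2*p^2 - 15*p*w - 5*p + 12*w^2 + 35*w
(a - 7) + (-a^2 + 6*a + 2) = -a^2 + 7*a - 5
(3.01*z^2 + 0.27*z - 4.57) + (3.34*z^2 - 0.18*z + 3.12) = 6.35*z^2 + 0.09*z - 1.45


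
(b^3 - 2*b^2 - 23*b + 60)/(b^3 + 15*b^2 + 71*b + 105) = (b^2 - 7*b + 12)/(b^2 + 10*b + 21)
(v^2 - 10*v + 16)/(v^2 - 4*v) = (v^2 - 10*v + 16)/(v*(v - 4))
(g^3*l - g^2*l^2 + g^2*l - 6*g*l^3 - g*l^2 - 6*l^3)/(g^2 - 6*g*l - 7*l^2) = l*(-g^3 + g^2*l - g^2 + 6*g*l^2 + g*l + 6*l^2)/(-g^2 + 6*g*l + 7*l^2)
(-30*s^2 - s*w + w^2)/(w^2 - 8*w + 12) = (-30*s^2 - s*w + w^2)/(w^2 - 8*w + 12)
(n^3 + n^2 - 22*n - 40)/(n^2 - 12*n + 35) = (n^2 + 6*n + 8)/(n - 7)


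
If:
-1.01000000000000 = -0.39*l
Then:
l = 2.59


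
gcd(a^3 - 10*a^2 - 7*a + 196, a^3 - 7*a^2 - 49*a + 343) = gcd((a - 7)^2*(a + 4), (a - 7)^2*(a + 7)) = a^2 - 14*a + 49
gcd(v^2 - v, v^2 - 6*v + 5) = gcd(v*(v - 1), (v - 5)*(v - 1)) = v - 1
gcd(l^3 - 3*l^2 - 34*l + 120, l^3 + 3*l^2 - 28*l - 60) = l^2 + l - 30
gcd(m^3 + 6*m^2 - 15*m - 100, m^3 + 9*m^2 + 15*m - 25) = m^2 + 10*m + 25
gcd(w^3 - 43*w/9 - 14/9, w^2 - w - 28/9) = w - 7/3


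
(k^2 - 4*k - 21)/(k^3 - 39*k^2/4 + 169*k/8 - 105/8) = 8*(k + 3)/(8*k^2 - 22*k + 15)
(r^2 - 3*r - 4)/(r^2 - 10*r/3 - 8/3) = 3*(r + 1)/(3*r + 2)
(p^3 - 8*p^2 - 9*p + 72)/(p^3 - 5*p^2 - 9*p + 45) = (p - 8)/(p - 5)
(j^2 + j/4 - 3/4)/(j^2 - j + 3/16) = 4*(j + 1)/(4*j - 1)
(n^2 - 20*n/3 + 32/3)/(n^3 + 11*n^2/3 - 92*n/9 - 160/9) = 3*(n - 4)/(3*n^2 + 19*n + 20)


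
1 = 1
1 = 1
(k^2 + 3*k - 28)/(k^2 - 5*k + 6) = (k^2 + 3*k - 28)/(k^2 - 5*k + 6)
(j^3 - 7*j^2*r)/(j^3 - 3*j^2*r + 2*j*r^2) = j*(j - 7*r)/(j^2 - 3*j*r + 2*r^2)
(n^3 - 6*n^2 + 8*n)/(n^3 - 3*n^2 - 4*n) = (n - 2)/(n + 1)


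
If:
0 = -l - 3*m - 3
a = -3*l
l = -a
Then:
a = 0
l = 0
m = -1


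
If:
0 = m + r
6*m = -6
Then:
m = -1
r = 1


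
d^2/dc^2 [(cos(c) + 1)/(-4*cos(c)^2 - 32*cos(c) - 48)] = (9*(1 - cos(2*c))^2*cos(c)/4 - (1 - cos(2*c))^2 + 34*cos(c) - 47*cos(2*c) - 21*cos(3*c)/2 - cos(5*c)/2 + 45)/(4*(cos(c) + 2)^3*(cos(c) + 6)^3)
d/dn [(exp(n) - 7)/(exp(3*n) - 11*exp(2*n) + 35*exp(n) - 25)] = 2*(-exp(2*n) + 11*exp(n) - 22)*exp(n)/(exp(5*n) - 17*exp(4*n) + 106*exp(3*n) - 290*exp(2*n) + 325*exp(n) - 125)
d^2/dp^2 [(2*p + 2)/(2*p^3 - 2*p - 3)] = 8*(-2*(p + 1)*(3*p^2 - 1)^2 + (-3*p^2 - 3*p*(p + 1) + 1)*(-2*p^3 + 2*p + 3))/(-2*p^3 + 2*p + 3)^3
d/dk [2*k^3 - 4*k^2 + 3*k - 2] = 6*k^2 - 8*k + 3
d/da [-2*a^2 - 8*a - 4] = -4*a - 8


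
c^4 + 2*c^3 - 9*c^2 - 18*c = c*(c - 3)*(c + 2)*(c + 3)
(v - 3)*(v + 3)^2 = v^3 + 3*v^2 - 9*v - 27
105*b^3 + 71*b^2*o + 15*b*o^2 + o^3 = (3*b + o)*(5*b + o)*(7*b + o)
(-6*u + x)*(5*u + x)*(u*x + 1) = -30*u^3*x - u^2*x^2 - 30*u^2 + u*x^3 - u*x + x^2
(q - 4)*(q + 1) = q^2 - 3*q - 4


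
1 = 1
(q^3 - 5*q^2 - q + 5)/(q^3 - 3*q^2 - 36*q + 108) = (q^3 - 5*q^2 - q + 5)/(q^3 - 3*q^2 - 36*q + 108)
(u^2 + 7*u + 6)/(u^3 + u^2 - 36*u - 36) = 1/(u - 6)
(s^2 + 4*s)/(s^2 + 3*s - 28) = s*(s + 4)/(s^2 + 3*s - 28)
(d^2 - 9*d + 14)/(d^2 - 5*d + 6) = (d - 7)/(d - 3)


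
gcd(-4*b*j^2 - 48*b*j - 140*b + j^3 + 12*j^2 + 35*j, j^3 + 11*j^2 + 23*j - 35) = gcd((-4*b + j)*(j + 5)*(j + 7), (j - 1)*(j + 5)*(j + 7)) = j^2 + 12*j + 35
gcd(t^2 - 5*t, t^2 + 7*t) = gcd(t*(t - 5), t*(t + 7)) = t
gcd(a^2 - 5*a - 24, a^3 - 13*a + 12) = 1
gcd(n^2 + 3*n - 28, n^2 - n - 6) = 1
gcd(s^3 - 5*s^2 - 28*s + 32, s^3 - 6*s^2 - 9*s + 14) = s - 1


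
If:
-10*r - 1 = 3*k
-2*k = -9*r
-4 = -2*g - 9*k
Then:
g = 269/94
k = -9/47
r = -2/47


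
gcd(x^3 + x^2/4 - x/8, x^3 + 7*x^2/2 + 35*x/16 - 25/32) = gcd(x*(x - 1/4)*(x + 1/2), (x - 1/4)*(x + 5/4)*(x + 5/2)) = x - 1/4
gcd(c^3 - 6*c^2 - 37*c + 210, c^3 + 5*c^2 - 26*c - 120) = c^2 + c - 30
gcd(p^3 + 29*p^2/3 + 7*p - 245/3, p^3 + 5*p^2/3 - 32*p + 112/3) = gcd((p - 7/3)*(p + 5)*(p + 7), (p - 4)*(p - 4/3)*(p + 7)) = p + 7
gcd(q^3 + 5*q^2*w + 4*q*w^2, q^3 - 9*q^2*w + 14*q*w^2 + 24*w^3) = q + w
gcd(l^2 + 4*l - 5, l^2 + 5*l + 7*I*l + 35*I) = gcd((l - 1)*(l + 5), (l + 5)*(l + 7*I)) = l + 5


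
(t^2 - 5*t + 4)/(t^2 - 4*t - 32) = (-t^2 + 5*t - 4)/(-t^2 + 4*t + 32)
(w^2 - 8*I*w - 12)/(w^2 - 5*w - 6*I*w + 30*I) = (w - 2*I)/(w - 5)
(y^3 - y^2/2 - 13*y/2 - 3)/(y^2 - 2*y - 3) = (y^2 + 5*y/2 + 1)/(y + 1)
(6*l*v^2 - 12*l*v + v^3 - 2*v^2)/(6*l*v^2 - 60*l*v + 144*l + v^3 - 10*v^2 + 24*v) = v*(v - 2)/(v^2 - 10*v + 24)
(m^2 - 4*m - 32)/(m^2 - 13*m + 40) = (m + 4)/(m - 5)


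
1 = 1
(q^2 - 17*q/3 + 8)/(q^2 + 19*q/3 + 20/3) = (3*q^2 - 17*q + 24)/(3*q^2 + 19*q + 20)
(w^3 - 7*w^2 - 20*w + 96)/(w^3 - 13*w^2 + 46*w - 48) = (w + 4)/(w - 2)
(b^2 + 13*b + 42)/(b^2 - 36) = (b + 7)/(b - 6)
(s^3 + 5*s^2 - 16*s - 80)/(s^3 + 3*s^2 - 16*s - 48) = (s + 5)/(s + 3)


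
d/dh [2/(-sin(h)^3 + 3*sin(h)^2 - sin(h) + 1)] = 2*(3*sin(h)^2 - 6*sin(h) + 1)*cos(h)/(sin(h)^3 - 3*sin(h)^2 + sin(h) - 1)^2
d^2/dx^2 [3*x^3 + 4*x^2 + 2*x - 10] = 18*x + 8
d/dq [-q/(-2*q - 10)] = 5/(2*(q + 5)^2)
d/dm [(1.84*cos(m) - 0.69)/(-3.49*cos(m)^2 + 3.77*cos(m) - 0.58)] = (-6.4216*cos(m)^2 + 4.8162*cos(m) - 1.5341)*sin(m)/(12.1801*cos(m)^4 - 26.3146*cos(m)^3 + 18.2613*cos(m)^2 - 4.3732*cos(m) + 0.3364)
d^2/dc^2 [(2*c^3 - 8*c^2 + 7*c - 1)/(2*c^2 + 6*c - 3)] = 8*(52*c^3 - 66*c^2 + 36*c + 3)/(8*c^6 + 72*c^5 + 180*c^4 - 270*c^2 + 162*c - 27)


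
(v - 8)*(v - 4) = v^2 - 12*v + 32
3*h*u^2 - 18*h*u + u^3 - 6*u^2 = u*(3*h + u)*(u - 6)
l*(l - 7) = l^2 - 7*l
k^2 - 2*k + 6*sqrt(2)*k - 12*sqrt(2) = (k - 2)*(k + 6*sqrt(2))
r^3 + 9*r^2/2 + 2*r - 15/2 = (r - 1)*(r + 5/2)*(r + 3)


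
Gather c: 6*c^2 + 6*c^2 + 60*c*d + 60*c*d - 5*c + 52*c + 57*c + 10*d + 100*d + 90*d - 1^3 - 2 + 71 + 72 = 12*c^2 + c*(120*d + 104) + 200*d + 140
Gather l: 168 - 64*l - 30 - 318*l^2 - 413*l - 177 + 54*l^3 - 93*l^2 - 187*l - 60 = 54*l^3 - 411*l^2 - 664*l - 99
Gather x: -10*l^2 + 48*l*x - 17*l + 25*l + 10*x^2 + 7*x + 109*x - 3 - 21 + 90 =-10*l^2 + 8*l + 10*x^2 + x*(48*l + 116) + 66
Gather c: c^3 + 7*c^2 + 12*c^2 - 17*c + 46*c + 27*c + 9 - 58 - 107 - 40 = c^3 + 19*c^2 + 56*c - 196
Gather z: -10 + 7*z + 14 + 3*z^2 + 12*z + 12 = 3*z^2 + 19*z + 16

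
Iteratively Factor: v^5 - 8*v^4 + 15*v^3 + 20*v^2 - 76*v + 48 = (v + 2)*(v^4 - 10*v^3 + 35*v^2 - 50*v + 24) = (v - 4)*(v + 2)*(v^3 - 6*v^2 + 11*v - 6) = (v - 4)*(v - 2)*(v + 2)*(v^2 - 4*v + 3) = (v - 4)*(v - 3)*(v - 2)*(v + 2)*(v - 1)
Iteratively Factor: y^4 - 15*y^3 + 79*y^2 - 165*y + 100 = (y - 4)*(y^3 - 11*y^2 + 35*y - 25) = (y - 5)*(y - 4)*(y^2 - 6*y + 5) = (y - 5)^2*(y - 4)*(y - 1)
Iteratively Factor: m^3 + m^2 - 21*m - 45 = (m - 5)*(m^2 + 6*m + 9) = (m - 5)*(m + 3)*(m + 3)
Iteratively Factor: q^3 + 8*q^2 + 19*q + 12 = (q + 4)*(q^2 + 4*q + 3) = (q + 1)*(q + 4)*(q + 3)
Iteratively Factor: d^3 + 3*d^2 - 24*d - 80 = (d - 5)*(d^2 + 8*d + 16) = (d - 5)*(d + 4)*(d + 4)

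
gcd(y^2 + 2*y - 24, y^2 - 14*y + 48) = 1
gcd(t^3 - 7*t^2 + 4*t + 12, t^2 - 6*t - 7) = t + 1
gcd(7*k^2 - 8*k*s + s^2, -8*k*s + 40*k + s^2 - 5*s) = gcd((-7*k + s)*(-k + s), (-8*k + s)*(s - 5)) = 1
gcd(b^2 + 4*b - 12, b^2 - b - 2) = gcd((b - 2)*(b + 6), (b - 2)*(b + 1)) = b - 2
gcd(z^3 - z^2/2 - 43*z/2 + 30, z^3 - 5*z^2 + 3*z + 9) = 1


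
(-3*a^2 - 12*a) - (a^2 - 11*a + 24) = -4*a^2 - a - 24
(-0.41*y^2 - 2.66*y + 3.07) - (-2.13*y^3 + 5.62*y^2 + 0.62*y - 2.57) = 2.13*y^3 - 6.03*y^2 - 3.28*y + 5.64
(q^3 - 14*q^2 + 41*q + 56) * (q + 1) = q^4 - 13*q^3 + 27*q^2 + 97*q + 56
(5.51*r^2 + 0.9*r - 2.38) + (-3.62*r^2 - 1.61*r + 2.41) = 1.89*r^2 - 0.71*r + 0.0300000000000002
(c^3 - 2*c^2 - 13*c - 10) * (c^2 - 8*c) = c^5 - 10*c^4 + 3*c^3 + 94*c^2 + 80*c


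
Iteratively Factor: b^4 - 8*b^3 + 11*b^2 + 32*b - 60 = (b - 2)*(b^3 - 6*b^2 - b + 30) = (b - 5)*(b - 2)*(b^2 - b - 6) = (b - 5)*(b - 3)*(b - 2)*(b + 2)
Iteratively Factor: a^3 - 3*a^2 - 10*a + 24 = (a - 4)*(a^2 + a - 6) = (a - 4)*(a + 3)*(a - 2)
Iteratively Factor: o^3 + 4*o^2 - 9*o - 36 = (o + 4)*(o^2 - 9) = (o - 3)*(o + 4)*(o + 3)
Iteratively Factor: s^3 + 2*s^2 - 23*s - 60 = (s + 4)*(s^2 - 2*s - 15) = (s - 5)*(s + 4)*(s + 3)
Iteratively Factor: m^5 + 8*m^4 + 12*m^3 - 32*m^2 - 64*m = (m + 2)*(m^4 + 6*m^3 - 32*m) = m*(m + 2)*(m^3 + 6*m^2 - 32) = m*(m + 2)*(m + 4)*(m^2 + 2*m - 8) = m*(m + 2)*(m + 4)^2*(m - 2)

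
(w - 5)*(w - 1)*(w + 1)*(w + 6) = w^4 + w^3 - 31*w^2 - w + 30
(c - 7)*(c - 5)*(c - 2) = c^3 - 14*c^2 + 59*c - 70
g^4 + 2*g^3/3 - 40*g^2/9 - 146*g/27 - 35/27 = (g - 7/3)*(g + 1/3)*(g + 1)*(g + 5/3)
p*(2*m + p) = 2*m*p + p^2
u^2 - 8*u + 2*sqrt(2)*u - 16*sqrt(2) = (u - 8)*(u + 2*sqrt(2))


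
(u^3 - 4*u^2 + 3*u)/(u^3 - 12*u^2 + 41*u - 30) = u*(u - 3)/(u^2 - 11*u + 30)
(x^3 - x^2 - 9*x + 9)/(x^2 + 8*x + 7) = (x^3 - x^2 - 9*x + 9)/(x^2 + 8*x + 7)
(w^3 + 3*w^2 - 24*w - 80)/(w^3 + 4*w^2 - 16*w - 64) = (w - 5)/(w - 4)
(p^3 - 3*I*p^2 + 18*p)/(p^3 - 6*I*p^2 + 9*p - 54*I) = p/(p - 3*I)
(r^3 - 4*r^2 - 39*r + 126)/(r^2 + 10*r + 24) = (r^2 - 10*r + 21)/(r + 4)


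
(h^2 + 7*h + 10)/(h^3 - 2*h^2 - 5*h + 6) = (h + 5)/(h^2 - 4*h + 3)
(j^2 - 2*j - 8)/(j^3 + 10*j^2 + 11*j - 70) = (j^2 - 2*j - 8)/(j^3 + 10*j^2 + 11*j - 70)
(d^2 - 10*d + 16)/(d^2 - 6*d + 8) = (d - 8)/(d - 4)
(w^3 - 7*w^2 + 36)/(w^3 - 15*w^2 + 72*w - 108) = (w + 2)/(w - 6)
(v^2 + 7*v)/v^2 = (v + 7)/v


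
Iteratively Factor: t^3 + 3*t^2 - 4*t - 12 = (t - 2)*(t^2 + 5*t + 6) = (t - 2)*(t + 2)*(t + 3)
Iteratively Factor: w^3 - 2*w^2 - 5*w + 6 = (w + 2)*(w^2 - 4*w + 3) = (w - 3)*(w + 2)*(w - 1)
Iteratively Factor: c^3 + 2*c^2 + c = (c + 1)*(c^2 + c) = c*(c + 1)*(c + 1)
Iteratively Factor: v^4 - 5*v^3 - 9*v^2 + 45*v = (v + 3)*(v^3 - 8*v^2 + 15*v) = (v - 3)*(v + 3)*(v^2 - 5*v) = (v - 5)*(v - 3)*(v + 3)*(v)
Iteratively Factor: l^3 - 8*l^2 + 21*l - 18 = (l - 3)*(l^2 - 5*l + 6) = (l - 3)*(l - 2)*(l - 3)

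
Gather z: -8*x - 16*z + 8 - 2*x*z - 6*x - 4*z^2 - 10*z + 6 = -14*x - 4*z^2 + z*(-2*x - 26) + 14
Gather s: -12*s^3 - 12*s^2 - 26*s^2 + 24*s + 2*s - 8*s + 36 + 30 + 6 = -12*s^3 - 38*s^2 + 18*s + 72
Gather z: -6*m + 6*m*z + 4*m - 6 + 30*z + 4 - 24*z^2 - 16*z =-2*m - 24*z^2 + z*(6*m + 14) - 2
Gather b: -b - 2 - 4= -b - 6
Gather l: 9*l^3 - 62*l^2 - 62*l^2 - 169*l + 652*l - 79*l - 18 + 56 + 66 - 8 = 9*l^3 - 124*l^2 + 404*l + 96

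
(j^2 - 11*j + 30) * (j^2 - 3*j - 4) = j^4 - 14*j^3 + 59*j^2 - 46*j - 120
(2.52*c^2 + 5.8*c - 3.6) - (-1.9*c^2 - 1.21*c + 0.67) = 4.42*c^2 + 7.01*c - 4.27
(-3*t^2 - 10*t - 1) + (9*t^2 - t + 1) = 6*t^2 - 11*t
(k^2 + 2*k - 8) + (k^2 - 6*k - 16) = 2*k^2 - 4*k - 24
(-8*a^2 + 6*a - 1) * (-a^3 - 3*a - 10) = 8*a^5 - 6*a^4 + 25*a^3 + 62*a^2 - 57*a + 10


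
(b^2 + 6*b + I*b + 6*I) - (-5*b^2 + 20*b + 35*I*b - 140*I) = 6*b^2 - 14*b - 34*I*b + 146*I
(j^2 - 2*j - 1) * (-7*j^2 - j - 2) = -7*j^4 + 13*j^3 + 7*j^2 + 5*j + 2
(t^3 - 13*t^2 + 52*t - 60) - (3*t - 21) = t^3 - 13*t^2 + 49*t - 39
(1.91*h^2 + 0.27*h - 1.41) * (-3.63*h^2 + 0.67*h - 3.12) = -6.9333*h^4 + 0.2996*h^3 - 0.66*h^2 - 1.7871*h + 4.3992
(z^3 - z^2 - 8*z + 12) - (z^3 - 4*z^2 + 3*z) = 3*z^2 - 11*z + 12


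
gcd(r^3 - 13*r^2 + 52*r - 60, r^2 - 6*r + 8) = r - 2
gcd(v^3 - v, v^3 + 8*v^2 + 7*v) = v^2 + v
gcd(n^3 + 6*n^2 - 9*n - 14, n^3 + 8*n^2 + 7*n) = n^2 + 8*n + 7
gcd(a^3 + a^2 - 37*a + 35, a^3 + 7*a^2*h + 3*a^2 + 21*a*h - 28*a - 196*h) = a + 7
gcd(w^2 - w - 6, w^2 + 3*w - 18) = w - 3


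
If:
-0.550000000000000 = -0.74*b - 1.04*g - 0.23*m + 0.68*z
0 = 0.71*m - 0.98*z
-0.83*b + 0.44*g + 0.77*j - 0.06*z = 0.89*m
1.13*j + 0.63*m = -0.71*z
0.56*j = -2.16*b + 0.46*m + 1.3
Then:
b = 0.50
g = 0.12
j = 0.21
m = -0.21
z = -0.15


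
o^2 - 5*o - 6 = (o - 6)*(o + 1)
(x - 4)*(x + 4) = x^2 - 16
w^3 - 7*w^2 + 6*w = w*(w - 6)*(w - 1)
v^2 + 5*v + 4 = (v + 1)*(v + 4)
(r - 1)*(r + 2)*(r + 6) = r^3 + 7*r^2 + 4*r - 12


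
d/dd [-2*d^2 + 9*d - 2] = 9 - 4*d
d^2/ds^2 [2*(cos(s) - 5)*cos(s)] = 10*cos(s) - 4*cos(2*s)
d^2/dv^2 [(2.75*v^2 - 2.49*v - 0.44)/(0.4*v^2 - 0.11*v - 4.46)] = (-0.5548*v^3 + 29.0136*v^2 - 26.5368*v + 110.26642)/(0.064*v^6 - 0.0528*v^5 - 2.12628*v^4 + 1.176109*v^3 + 23.708022*v^2 - 6.564228*v - 88.716536)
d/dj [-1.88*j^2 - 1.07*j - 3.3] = -3.76*j - 1.07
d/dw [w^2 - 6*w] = 2*w - 6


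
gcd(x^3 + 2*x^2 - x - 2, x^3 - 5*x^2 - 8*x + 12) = x^2 + x - 2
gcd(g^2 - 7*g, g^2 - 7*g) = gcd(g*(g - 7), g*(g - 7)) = g^2 - 7*g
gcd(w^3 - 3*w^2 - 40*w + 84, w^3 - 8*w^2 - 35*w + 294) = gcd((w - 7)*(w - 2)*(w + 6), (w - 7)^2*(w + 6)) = w^2 - w - 42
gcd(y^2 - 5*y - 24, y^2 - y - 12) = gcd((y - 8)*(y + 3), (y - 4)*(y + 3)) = y + 3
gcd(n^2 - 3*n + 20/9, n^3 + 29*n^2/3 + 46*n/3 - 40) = n - 4/3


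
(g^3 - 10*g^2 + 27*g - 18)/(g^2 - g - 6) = (g^2 - 7*g + 6)/(g + 2)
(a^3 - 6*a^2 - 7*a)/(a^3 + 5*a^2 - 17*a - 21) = a*(a - 7)/(a^2 + 4*a - 21)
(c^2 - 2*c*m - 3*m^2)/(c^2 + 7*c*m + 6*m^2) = (c - 3*m)/(c + 6*m)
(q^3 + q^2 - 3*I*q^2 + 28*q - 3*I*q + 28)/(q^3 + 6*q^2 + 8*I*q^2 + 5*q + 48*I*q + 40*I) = (q^2 - 3*I*q + 28)/(q^2 + q*(5 + 8*I) + 40*I)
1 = 1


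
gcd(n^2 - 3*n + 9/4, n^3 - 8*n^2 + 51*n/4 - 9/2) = n - 3/2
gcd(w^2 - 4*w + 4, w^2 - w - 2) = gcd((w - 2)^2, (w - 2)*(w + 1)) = w - 2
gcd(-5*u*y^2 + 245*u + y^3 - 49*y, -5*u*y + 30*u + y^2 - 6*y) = -5*u + y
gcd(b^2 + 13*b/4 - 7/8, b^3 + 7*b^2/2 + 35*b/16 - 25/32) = b - 1/4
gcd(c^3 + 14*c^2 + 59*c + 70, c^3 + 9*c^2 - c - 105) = c^2 + 12*c + 35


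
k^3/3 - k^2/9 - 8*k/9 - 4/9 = (k/3 + 1/3)*(k - 2)*(k + 2/3)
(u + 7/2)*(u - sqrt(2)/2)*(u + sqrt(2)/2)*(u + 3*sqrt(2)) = u^4 + 7*u^3/2 + 3*sqrt(2)*u^3 - u^2/2 + 21*sqrt(2)*u^2/2 - 3*sqrt(2)*u/2 - 7*u/4 - 21*sqrt(2)/4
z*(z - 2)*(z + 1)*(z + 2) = z^4 + z^3 - 4*z^2 - 4*z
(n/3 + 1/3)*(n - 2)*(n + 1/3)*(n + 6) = n^4/3 + 16*n^3/9 - 19*n^2/9 - 44*n/9 - 4/3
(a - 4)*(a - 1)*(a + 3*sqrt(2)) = a^3 - 5*a^2 + 3*sqrt(2)*a^2 - 15*sqrt(2)*a + 4*a + 12*sqrt(2)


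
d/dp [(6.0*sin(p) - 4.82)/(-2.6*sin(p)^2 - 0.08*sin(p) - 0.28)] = (15.6*sin(p)^2 - 25.064*sin(p) - 2.0656)*cos(p)/(6.76*sin(p)^4 + 0.416*sin(p)^3 + 1.4624*sin(p)^2 + 0.0448*sin(p) + 0.0784)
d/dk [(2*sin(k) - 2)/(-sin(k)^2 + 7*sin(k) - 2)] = 2*(sin(k)^2 - 2*sin(k) + 5)*cos(k)/(sin(k)^2 - 7*sin(k) + 2)^2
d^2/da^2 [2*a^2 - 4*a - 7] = 4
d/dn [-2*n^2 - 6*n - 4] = -4*n - 6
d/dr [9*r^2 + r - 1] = 18*r + 1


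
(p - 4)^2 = p^2 - 8*p + 16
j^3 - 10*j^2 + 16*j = j*(j - 8)*(j - 2)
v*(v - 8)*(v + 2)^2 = v^4 - 4*v^3 - 28*v^2 - 32*v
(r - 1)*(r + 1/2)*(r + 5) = r^3 + 9*r^2/2 - 3*r - 5/2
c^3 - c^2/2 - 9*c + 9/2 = (c - 3)*(c - 1/2)*(c + 3)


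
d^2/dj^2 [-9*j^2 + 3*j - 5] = -18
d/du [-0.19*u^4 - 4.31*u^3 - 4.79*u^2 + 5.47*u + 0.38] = -0.76*u^3 - 12.93*u^2 - 9.58*u + 5.47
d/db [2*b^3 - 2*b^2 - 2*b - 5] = 6*b^2 - 4*b - 2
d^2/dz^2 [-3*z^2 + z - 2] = -6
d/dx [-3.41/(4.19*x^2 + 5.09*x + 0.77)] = (28.5758*x + 17.3569)/(4.19*x^2 + 5.09*x + 0.77)^2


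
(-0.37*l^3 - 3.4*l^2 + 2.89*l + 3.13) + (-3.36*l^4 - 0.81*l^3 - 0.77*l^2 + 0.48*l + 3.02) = -3.36*l^4 - 1.18*l^3 - 4.17*l^2 + 3.37*l + 6.15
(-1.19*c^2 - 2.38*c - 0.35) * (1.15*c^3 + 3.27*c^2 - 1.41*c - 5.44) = -1.3685*c^5 - 6.6283*c^4 - 6.5072*c^3 + 8.6849*c^2 + 13.4407*c + 1.904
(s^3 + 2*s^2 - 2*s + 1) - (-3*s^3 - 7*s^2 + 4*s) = 4*s^3 + 9*s^2 - 6*s + 1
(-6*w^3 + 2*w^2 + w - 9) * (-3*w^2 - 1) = 18*w^5 - 6*w^4 + 3*w^3 + 25*w^2 - w + 9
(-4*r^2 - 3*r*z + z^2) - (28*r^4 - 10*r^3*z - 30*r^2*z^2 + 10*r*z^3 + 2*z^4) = -28*r^4 + 10*r^3*z + 30*r^2*z^2 - 4*r^2 - 10*r*z^3 - 3*r*z - 2*z^4 + z^2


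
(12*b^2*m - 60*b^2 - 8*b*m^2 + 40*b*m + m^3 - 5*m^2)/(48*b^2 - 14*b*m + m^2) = (2*b*m - 10*b - m^2 + 5*m)/(8*b - m)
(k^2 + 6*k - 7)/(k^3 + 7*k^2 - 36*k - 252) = (k - 1)/(k^2 - 36)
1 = 1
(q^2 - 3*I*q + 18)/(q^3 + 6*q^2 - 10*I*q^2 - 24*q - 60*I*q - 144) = (q + 3*I)/(q^2 + q*(6 - 4*I) - 24*I)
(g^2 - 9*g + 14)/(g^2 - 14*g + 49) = (g - 2)/(g - 7)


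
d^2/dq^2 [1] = 0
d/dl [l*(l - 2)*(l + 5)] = 3*l^2 + 6*l - 10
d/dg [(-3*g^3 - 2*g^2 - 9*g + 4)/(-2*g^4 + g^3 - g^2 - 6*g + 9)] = (-6*g^6 - 8*g^5 - 49*g^4 + 86*g^3 - 90*g^2 - 28*g - 57)/(4*g^8 - 4*g^7 + 5*g^6 + 22*g^5 - 47*g^4 + 30*g^3 + 18*g^2 - 108*g + 81)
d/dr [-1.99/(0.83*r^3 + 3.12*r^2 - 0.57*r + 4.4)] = (4.9551*r^2 + 12.4176*r - 1.1343)/(0.83*r^3 + 3.12*r^2 - 0.57*r + 4.4)^2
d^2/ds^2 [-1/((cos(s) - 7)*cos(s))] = ((1 - cos(2*s))^2 + 105*cos(s)/4 + 51*cos(2*s)/2 - 21*cos(3*s)/4 - 153/2)/((cos(s) - 7)^3*cos(s)^3)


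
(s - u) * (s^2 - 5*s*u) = s^3 - 6*s^2*u + 5*s*u^2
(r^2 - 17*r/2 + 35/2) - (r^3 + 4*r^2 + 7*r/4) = -r^3 - 3*r^2 - 41*r/4 + 35/2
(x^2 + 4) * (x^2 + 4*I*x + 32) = x^4 + 4*I*x^3 + 36*x^2 + 16*I*x + 128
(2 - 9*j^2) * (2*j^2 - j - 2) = -18*j^4 + 9*j^3 + 22*j^2 - 2*j - 4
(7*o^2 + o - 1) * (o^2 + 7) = 7*o^4 + o^3 + 48*o^2 + 7*o - 7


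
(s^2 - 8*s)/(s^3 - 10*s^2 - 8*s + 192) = s/(s^2 - 2*s - 24)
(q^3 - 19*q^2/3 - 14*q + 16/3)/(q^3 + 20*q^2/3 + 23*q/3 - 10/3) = (q - 8)/(q + 5)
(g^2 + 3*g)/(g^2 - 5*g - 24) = g/(g - 8)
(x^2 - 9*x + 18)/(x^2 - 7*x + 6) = (x - 3)/(x - 1)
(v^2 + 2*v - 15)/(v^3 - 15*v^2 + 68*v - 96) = (v + 5)/(v^2 - 12*v + 32)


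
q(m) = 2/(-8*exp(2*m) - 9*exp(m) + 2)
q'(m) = 2*(16*exp(2*m) + 9*exp(m))/(-8*exp(2*m) - 9*exp(m) + 2)^2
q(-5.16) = 1.03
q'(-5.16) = 0.03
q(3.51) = -0.00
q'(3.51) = 0.00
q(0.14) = -0.11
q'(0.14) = 0.18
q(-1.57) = -9.15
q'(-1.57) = 107.28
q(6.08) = -0.00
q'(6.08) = 0.00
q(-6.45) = 1.01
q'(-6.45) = 0.01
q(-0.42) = -0.27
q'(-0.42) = 0.47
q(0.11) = -0.11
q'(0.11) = 0.18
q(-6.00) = 1.01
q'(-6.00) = 0.01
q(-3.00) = 1.31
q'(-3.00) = 0.42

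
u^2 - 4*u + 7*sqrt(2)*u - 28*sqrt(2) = (u - 4)*(u + 7*sqrt(2))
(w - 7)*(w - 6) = w^2 - 13*w + 42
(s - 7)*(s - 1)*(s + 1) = s^3 - 7*s^2 - s + 7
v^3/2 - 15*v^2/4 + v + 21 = (v/2 + 1)*(v - 6)*(v - 7/2)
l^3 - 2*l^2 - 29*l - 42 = (l - 7)*(l + 2)*(l + 3)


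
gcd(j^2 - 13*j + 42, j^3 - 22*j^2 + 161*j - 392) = j - 7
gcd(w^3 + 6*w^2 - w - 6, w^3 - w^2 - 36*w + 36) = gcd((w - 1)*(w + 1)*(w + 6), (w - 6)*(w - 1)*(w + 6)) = w^2 + 5*w - 6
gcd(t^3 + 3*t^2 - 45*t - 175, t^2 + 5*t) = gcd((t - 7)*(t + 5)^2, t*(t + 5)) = t + 5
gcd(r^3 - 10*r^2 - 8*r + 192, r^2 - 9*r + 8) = r - 8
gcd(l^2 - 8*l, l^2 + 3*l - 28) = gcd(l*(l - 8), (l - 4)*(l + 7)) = 1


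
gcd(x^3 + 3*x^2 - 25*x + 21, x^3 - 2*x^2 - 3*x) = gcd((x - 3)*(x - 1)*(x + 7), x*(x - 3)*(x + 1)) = x - 3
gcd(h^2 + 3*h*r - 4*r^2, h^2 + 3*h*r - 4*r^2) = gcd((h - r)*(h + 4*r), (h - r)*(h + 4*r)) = -h^2 - 3*h*r + 4*r^2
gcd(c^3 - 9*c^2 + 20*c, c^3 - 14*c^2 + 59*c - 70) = c - 5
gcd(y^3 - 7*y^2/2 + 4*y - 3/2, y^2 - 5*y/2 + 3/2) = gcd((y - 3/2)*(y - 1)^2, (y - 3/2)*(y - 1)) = y^2 - 5*y/2 + 3/2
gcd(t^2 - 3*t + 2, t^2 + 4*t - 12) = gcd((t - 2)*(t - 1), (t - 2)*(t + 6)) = t - 2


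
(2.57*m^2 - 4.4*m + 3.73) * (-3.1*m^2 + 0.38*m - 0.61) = -7.967*m^4 + 14.6166*m^3 - 14.8027*m^2 + 4.1014*m - 2.2753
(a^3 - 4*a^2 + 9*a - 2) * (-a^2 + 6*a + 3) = -a^5 + 10*a^4 - 30*a^3 + 44*a^2 + 15*a - 6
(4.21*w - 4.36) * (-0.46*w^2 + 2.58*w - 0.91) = -1.9366*w^3 + 12.8674*w^2 - 15.0799*w + 3.9676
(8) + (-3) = 5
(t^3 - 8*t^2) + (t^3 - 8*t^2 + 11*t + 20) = 2*t^3 - 16*t^2 + 11*t + 20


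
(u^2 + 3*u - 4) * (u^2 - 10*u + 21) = u^4 - 7*u^3 - 13*u^2 + 103*u - 84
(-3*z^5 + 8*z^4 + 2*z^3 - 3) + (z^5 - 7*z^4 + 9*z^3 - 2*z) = -2*z^5 + z^4 + 11*z^3 - 2*z - 3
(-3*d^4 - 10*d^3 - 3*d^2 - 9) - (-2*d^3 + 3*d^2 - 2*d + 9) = -3*d^4 - 8*d^3 - 6*d^2 + 2*d - 18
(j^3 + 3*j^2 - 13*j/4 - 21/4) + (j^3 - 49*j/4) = 2*j^3 + 3*j^2 - 31*j/2 - 21/4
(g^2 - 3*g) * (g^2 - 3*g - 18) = g^4 - 6*g^3 - 9*g^2 + 54*g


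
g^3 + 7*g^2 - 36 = (g - 2)*(g + 3)*(g + 6)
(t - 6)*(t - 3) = t^2 - 9*t + 18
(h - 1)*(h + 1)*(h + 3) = h^3 + 3*h^2 - h - 3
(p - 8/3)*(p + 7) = p^2 + 13*p/3 - 56/3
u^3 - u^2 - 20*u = u*(u - 5)*(u + 4)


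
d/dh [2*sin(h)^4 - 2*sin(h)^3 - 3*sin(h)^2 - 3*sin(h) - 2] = (-2*sin(3*h) + 3*cos(2*h) - 6)*cos(h)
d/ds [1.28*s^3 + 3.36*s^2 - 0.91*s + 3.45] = 3.84*s^2 + 6.72*s - 0.91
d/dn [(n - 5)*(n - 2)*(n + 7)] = 3*n^2 - 39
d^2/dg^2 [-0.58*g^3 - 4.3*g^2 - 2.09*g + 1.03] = -3.48*g - 8.6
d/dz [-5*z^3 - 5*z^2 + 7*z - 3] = -15*z^2 - 10*z + 7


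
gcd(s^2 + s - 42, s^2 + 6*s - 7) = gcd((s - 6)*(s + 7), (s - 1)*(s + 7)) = s + 7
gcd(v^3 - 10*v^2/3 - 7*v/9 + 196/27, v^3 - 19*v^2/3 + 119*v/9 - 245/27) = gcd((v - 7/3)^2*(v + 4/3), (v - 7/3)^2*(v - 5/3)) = v^2 - 14*v/3 + 49/9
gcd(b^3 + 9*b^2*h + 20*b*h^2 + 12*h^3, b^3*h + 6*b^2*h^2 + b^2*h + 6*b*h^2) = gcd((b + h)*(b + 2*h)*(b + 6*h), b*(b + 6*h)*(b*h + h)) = b + 6*h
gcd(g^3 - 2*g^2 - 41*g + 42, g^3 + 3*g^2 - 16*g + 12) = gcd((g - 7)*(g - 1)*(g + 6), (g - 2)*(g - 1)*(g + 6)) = g^2 + 5*g - 6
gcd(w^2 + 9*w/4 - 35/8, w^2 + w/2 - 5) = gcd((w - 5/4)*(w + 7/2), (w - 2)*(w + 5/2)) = 1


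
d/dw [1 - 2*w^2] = -4*w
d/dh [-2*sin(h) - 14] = -2*cos(h)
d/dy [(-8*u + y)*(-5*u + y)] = -13*u + 2*y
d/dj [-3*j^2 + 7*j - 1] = 7 - 6*j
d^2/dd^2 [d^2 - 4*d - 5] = 2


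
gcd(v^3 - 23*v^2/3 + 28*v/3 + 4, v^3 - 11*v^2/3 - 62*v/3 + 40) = v - 6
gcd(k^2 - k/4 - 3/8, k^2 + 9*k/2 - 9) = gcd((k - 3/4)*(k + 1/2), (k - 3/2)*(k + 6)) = 1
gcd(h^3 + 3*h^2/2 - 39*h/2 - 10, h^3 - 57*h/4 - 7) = h^2 - 7*h/2 - 2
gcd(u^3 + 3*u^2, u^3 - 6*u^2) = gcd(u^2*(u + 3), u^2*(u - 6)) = u^2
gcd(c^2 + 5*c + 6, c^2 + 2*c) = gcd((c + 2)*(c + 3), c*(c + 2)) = c + 2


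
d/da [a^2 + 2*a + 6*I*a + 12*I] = 2*a + 2 + 6*I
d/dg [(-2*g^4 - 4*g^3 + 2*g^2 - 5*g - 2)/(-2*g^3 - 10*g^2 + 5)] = (4*g^6 + 40*g^5 + 44*g^4 - 60*g^3 - 122*g^2 - 20*g - 25)/(4*g^6 + 40*g^5 + 100*g^4 - 20*g^3 - 100*g^2 + 25)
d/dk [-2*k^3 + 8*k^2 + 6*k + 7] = -6*k^2 + 16*k + 6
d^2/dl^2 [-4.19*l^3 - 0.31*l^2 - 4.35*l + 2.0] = -25.14*l - 0.62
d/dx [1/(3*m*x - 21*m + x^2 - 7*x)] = (-3*m - 2*x + 7)/(3*m*x - 21*m + x^2 - 7*x)^2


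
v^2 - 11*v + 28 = (v - 7)*(v - 4)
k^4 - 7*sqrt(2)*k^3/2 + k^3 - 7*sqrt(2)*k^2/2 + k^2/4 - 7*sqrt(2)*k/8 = k*(k + 1/2)^2*(k - 7*sqrt(2)/2)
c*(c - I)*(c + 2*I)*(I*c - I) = I*c^4 - c^3 - I*c^3 + c^2 + 2*I*c^2 - 2*I*c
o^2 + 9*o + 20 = (o + 4)*(o + 5)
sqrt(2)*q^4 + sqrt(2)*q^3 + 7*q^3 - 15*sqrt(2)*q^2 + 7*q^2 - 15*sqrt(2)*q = q*(q - 3*sqrt(2)/2)*(q + 5*sqrt(2))*(sqrt(2)*q + sqrt(2))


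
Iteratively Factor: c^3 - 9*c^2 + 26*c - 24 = (c - 2)*(c^2 - 7*c + 12) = (c - 4)*(c - 2)*(c - 3)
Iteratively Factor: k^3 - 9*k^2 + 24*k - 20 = (k - 2)*(k^2 - 7*k + 10) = (k - 5)*(k - 2)*(k - 2)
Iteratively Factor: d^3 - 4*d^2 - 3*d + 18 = (d - 3)*(d^2 - d - 6) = (d - 3)^2*(d + 2)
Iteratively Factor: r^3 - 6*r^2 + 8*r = (r - 4)*(r^2 - 2*r) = (r - 4)*(r - 2)*(r)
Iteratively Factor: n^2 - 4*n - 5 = (n - 5)*(n + 1)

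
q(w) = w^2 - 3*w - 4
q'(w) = 2*w - 3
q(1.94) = -6.06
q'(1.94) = 0.88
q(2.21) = -5.75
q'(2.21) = 1.42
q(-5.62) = 44.44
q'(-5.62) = -14.24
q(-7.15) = 68.57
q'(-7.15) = -17.30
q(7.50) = 29.75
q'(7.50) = 12.00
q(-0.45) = -2.45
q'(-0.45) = -3.90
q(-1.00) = 0.00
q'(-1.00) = -5.00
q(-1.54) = 2.99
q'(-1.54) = -6.08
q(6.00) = 14.00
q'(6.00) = 9.00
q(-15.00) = 266.00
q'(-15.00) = -33.00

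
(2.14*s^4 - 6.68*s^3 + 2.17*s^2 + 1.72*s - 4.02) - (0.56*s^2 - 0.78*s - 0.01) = 2.14*s^4 - 6.68*s^3 + 1.61*s^2 + 2.5*s - 4.01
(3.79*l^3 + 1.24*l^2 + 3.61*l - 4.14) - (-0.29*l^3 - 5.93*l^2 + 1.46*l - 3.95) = 4.08*l^3 + 7.17*l^2 + 2.15*l - 0.19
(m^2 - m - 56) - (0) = m^2 - m - 56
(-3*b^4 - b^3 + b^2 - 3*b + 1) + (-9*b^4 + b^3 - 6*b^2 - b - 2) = -12*b^4 - 5*b^2 - 4*b - 1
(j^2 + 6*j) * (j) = j^3 + 6*j^2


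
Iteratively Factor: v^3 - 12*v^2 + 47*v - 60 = (v - 4)*(v^2 - 8*v + 15) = (v - 4)*(v - 3)*(v - 5)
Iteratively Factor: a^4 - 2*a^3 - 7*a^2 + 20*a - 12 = (a - 2)*(a^3 - 7*a + 6) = (a - 2)^2*(a^2 + 2*a - 3) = (a - 2)^2*(a + 3)*(a - 1)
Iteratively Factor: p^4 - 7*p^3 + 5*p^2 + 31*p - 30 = (p - 1)*(p^3 - 6*p^2 - p + 30) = (p - 5)*(p - 1)*(p^2 - p - 6) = (p - 5)*(p - 3)*(p - 1)*(p + 2)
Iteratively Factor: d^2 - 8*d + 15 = (d - 5)*(d - 3)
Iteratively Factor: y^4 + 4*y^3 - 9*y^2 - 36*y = (y - 3)*(y^3 + 7*y^2 + 12*y) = (y - 3)*(y + 4)*(y^2 + 3*y) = (y - 3)*(y + 3)*(y + 4)*(y)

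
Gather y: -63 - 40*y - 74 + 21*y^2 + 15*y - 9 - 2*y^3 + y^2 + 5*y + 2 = -2*y^3 + 22*y^2 - 20*y - 144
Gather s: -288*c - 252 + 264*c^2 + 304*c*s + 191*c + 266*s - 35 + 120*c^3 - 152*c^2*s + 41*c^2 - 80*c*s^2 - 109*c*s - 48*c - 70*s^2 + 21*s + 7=120*c^3 + 305*c^2 - 145*c + s^2*(-80*c - 70) + s*(-152*c^2 + 195*c + 287) - 280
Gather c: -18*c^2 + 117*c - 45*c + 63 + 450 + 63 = -18*c^2 + 72*c + 576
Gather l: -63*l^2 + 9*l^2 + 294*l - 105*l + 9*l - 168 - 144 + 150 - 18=-54*l^2 + 198*l - 180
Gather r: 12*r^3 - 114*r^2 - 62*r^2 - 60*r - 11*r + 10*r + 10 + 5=12*r^3 - 176*r^2 - 61*r + 15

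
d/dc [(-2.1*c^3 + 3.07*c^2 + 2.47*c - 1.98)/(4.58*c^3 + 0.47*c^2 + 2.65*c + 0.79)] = (-15.0476*c^4 - 33.7552*c^3 + 29.2028*c^2 + 6.7118*c + 7.1983)/(20.9764*c^6 + 4.3052*c^5 + 24.4949*c^4 + 9.7274*c^3 + 7.7651*c^2 + 4.187*c + 0.6241)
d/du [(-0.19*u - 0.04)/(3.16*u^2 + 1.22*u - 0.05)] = (0.6004*u^2 + 0.2528*u + 0.0583)/(9.9856*u^4 + 7.7104*u^3 + 1.1724*u^2 - 0.122*u + 0.0025)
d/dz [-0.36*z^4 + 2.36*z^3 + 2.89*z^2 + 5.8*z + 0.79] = -1.44*z^3 + 7.08*z^2 + 5.78*z + 5.8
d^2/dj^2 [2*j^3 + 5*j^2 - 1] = 12*j + 10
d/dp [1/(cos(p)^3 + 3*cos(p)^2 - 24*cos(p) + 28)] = 3*(cos(p) + 4)*sin(p)/((cos(p) - 2)^3*(cos(p) + 7)^2)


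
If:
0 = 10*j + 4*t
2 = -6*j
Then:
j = -1/3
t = 5/6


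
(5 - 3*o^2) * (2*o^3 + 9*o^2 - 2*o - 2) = -6*o^5 - 27*o^4 + 16*o^3 + 51*o^2 - 10*o - 10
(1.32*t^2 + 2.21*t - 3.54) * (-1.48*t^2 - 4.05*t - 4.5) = -1.9536*t^4 - 8.6168*t^3 - 9.6513*t^2 + 4.392*t + 15.93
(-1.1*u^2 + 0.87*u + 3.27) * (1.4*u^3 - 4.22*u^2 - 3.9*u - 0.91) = -1.54*u^5 + 5.86*u^4 + 5.1966*u^3 - 16.1914*u^2 - 13.5447*u - 2.9757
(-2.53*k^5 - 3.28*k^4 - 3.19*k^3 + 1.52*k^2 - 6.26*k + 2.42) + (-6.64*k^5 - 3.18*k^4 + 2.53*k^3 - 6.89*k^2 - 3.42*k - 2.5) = -9.17*k^5 - 6.46*k^4 - 0.66*k^3 - 5.37*k^2 - 9.68*k - 0.0800000000000001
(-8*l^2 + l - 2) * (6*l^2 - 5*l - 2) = -48*l^4 + 46*l^3 - l^2 + 8*l + 4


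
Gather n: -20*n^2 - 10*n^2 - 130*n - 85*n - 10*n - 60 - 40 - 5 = -30*n^2 - 225*n - 105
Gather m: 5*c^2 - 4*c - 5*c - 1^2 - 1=5*c^2 - 9*c - 2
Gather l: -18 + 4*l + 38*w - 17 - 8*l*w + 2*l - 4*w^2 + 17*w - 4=l*(6 - 8*w) - 4*w^2 + 55*w - 39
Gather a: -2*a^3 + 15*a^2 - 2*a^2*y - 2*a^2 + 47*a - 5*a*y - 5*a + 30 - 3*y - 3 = -2*a^3 + a^2*(13 - 2*y) + a*(42 - 5*y) - 3*y + 27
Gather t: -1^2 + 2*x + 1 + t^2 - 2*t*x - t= t^2 + t*(-2*x - 1) + 2*x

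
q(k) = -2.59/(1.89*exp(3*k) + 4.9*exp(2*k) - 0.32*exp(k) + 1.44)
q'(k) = -2.59*(-5.67*exp(3*k) - 9.8*exp(2*k) + 0.32*exp(k))/(1.89*exp(3*k) + 4.9*exp(2*k) - 0.32*exp(k) + 1.44)^2 = (14.6853*exp(2*k) + 25.382*exp(k) - 0.8288)*exp(k)/(1.89*exp(3*k) + 4.9*exp(2*k) - 0.32*exp(k) + 1.44)^2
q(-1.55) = -1.61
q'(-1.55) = 0.43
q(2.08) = -0.00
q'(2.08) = 0.01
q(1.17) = -0.02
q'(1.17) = 0.06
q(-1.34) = -1.50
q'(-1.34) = 0.60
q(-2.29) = -1.77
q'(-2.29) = 0.09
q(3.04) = -0.00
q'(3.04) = 0.00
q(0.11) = -0.26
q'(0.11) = 0.53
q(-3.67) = -1.80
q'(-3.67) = -0.00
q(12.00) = 0.00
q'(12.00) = 0.00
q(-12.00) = -1.80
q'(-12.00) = 0.00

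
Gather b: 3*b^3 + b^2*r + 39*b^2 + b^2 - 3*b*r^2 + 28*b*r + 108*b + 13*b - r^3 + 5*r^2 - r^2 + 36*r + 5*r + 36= 3*b^3 + b^2*(r + 40) + b*(-3*r^2 + 28*r + 121) - r^3 + 4*r^2 + 41*r + 36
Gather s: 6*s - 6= 6*s - 6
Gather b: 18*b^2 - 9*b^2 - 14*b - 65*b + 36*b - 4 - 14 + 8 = 9*b^2 - 43*b - 10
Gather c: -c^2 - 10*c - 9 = -c^2 - 10*c - 9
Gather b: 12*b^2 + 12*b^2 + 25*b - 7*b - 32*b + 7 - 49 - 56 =24*b^2 - 14*b - 98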